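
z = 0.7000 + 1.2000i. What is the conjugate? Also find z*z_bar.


z_bar = 0.7000 - 1.2000i
z*z_bar = 0.7^2 + 1.2^2 = 0.49 + 1.44 = 1.93

z_bar = 0.7000 - 1.2000i, z*z_bar = 1.93


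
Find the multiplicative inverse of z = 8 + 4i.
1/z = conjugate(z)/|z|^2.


|z|^2 = 64+16 = 80
1/z = (8 - 4i)/80

1/z = 0.1000 - 0.0500i


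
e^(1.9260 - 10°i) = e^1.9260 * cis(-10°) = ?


e^1.9260 = 6.8620
cos(-10°) = 0.98481
sin(-10°) = -0.17365
Real = 6.8620*0.98481 = 6.7578
Imag = 6.8620*(-0.17365) = -1.1916

6.7578 - 1.1916i


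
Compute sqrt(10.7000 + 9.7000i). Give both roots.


|z| = sqrt(114.49+94.09) = 14.4423
sqrt((|z|+a)/2) = sqrt((14.4423+10.7)/2) = sqrt(12.5711) = 3.5456
sqrt((|z|-a)/2) = sqrt((14.4423-10.7)/2) = sqrt(1.8711) = 1.3679

±(3.5456 + 1.3679i) i.e. 3.5456 + 1.3679i and -3.5456 - 1.3679i


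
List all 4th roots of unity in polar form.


The 4th roots of unity are cis(360k/4°) for k=0..3
Angle step = 360/4 = 90°
Primitive root: cis(90°)
Primitive root = 0 + 1.0000i

4 roots at angles: 0°, 90°, 180°, 270°


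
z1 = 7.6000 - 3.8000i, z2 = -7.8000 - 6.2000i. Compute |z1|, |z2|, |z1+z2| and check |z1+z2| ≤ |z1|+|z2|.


|z1| = sqrt(7.6^2 + (-3.8)^2) = sqrt(72.2) = 8.4971
|z2| = sqrt((-7.8)^2 + (-6.2)^2) = sqrt(99.28) = 9.9639
z1+z2 = -0.2000 - 10.0000i
|z1+z2| = sqrt(100.04) = 10.0020
|z1|+|z2| = 8.4971 + 9.9639 = 18.4610

|z1+z2| = 10.0020 ≤ |z1|+|z2| = 18.4610 (verified)


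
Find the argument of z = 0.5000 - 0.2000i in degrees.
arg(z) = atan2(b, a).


Re = 0.5, Im = -0.2
arg = atan2(-0.2, 0.5) = -21.8014 degrees

arg(z) = -21.8014 degrees


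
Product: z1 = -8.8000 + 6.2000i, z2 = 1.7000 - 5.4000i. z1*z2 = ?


Real = -8.8*1.7 - 6.2*(-5.4) = -14.96 - (-33.48) = 18.52
Imag = -8.8*(-5.4) + 1.7*6.2 = 47.52 + 10.54 = 58.06

18.5200 + 58.0600i


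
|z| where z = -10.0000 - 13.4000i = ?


|z| = sqrt((-10)^2 + (-13.4)^2) = sqrt(100 + 179.56) = sqrt(279.56) = 16.7200

|z| = 16.7200


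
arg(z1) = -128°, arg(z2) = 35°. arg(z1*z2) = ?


arg(z1*z2) = -128° + 35° = -93°
Normalized to (-180°, 180°]: -93°

-93°


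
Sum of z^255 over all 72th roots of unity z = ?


The roots are w_k = w^k with w = e^(2*pi*i/72), and (w^k)^255 = (w^255)^k.
So S = 1 + u + u^2 + ... + u^(71) with u = w^255.
255 = 3*72 + 39, so 255 is not a multiple of 72: u = (w^72)^3 * w^39 = w^39 ≠ 1 (w is a primitive 72th root), while u^72 = (w^72)^255 = 1.
Geometric series: S = (1 - u^72)/(1 - u) = (1 - 1)/(1 - u) = 0

S = 0


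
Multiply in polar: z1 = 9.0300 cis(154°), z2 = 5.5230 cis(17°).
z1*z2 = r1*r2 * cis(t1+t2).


r = 9.0300 * 5.5230 = 49.8727
theta = 154° + 17° = 171° = 171° (mod 360)

49.8727 cis(171°)


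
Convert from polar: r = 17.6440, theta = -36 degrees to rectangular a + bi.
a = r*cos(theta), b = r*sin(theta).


a = 17.6440*cos(-36°) = 17.6440*0.80902 = 14.2743
b = 17.6440*sin(-36°) = 17.6440*(-0.587785) = -10.3709

14.2743 - 10.3709i


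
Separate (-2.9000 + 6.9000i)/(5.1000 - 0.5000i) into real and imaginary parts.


Multiply by conjugate: (-2.9000 + 6.9000i)(5.1000 + 0.5000i) / (5.1^2 + (-0.5)^2)
Numerator real = -2.9*5.1 + 6.9*(-0.5) = -18.24
Numerator imag = 6.9*5.1 - (-2.9)*(-0.5) = 33.74
Denominator = 26.26
Re(z) = -18.24/26.26 = -0.6946
Im(z) = 33.74/26.26 = 1.2848

Re(z) = -0.6946, Im(z) = 1.2848


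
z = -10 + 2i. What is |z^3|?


|z| = sqrt(100+4) = sqrt(104) = 10.1980
|z^3| = |z|^3 = (sqrt(104))^3 = 104*sqrt(104)

|z^3| = 104*sqrt(104) ≈ 1060.5961


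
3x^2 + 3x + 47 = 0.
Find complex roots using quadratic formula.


disc = 3^2 - 4*3*47 = 9 - 564 = -555
sqrt(|disc|) = sqrt(555) = 23.5584
Real part = -3/(2*3) = -0.5000
Imag part = 23.5584/(2*3) = 3.9264

-0.5000 ± 3.9264i


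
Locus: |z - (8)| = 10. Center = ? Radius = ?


|z - z0| = r is a circle with center z0 and radius r.
Center = (8, 0), radius = 10

Circle with center (8, 0) and radius 10


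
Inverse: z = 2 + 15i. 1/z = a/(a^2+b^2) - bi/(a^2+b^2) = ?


|z|^2 = 4+225 = 229
1/z = (2 - 15i)/229

1/z = 0.0087 - 0.0655i


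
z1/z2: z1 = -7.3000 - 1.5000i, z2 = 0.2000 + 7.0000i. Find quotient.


Conjugate of z2 = 0.2000 - 7.0000i
Numerator: (-7.3000 - 1.5000i)(0.2000 - 7.0000i) = -11.9600 + 50.8000i
Denominator: 0.2^2 + 7^2 = 49.04
Result = (-11.9600 + 50.8000i)/49.04

-0.2439 + 1.0359i


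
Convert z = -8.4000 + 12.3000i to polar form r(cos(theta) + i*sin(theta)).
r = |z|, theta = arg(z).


r = sqrt(70.56+151.29) = sqrt(221.85) = 14.8946
theta = atan2(12.3, -8.4) = 124.3302 degrees

r = 14.8946, theta = 124.3302 degrees


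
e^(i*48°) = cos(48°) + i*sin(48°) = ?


cos(48°) = 0.6691
sin(48°) = 0.7431

e^(i*48°) = 0.6691 + 0.7431i


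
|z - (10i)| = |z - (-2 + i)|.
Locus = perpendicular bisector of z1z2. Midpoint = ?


Equal distances means the locus is the perpendicular bisector of z1 and z2.
Midpoint = ((0+(-2))/2, (10+1)/2) = (-1.0000, 5.5000)

Perpendicular bisector through (-1.0000, 5.5000)


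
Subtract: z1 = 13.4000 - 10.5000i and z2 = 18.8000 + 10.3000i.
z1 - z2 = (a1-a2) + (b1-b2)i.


Real: 13.4 - 18.8 = -5.4
Imag: -10.5 - 10.3 = -20.8

-5.4000 - 20.8000i


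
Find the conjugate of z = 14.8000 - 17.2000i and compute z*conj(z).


z_bar = 14.8000 + 17.2000i
z*z_bar = 14.8^2 + (-17.2)^2 = 219.04 + 295.84 = 514.88

z_bar = 14.8000 + 17.2000i, z*z_bar = 514.88


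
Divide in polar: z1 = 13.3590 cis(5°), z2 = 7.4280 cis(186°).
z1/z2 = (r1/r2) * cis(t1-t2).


r = 13.3590 / 7.4280 = 1.7985
theta = 5° - 186° = -181° = 179° (mod 360)

1.7985 cis(179°)


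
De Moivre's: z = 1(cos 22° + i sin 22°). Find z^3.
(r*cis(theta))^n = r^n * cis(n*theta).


r^3 = 1^3 = 1
n*theta = 3*22° = 66° = 66° (mod 360)
a = 1*cos(66°) = 0.4067
b = 1*sin(66°) = 0.9135

1 cis(66°) = 0.4067 + 0.9135i


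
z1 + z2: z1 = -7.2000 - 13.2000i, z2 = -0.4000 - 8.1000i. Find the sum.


Real: -7.2 - 0.4 = -7.6
Imag: -13.2 - 8.1 = -21.3

-7.6000 - 21.3000i


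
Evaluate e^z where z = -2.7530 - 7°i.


e^-2.7530 = 0.06374
cos(-7°) = 0.9925
sin(-7°) = -0.1219
Real = 0.06374*0.9925 = 0.0633
Imag = 0.06374*(-0.1219) = -0.0078

0.0633 - 0.0078i


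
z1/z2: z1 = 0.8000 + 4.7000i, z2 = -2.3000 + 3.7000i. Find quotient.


Conjugate of z2 = -2.3000 - 3.7000i
Numerator: (0.8000 + 4.7000i)(-2.3000 - 3.7000i) = 15.5500 - 13.7700i
Denominator: (-2.3)^2 + 3.7^2 = 18.98
Result = (15.5500 - 13.7700i)/18.98

0.8193 - 0.7255i


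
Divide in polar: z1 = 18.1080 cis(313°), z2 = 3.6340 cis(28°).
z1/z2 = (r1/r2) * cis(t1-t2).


r = 18.1080 / 3.6340 = 4.9829
theta = 313° - 28° = 285° = 285° (mod 360)

4.9829 cis(285°)


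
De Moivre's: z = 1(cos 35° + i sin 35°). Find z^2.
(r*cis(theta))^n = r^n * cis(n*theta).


r^2 = 1^2 = 1
n*theta = 2*35° = 70° = 70° (mod 360)
a = 1*cos(70°) = 0.3420
b = 1*sin(70°) = 0.9397

1 cis(70°) = 0.3420 + 0.9397i


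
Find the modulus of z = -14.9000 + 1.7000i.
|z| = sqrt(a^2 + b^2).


|z| = sqrt((-14.9)^2 + 1.7^2) = sqrt(222.01 + 2.89) = sqrt(224.9) = 14.9967

|z| = 14.9967


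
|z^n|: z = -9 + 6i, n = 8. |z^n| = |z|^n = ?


|z| = sqrt(81+36) = sqrt(117) = 10.8167
|z^8| = |z|^8 = (sqrt(117))^8 = 117^4 = 187388721

|z^8| = 187388721


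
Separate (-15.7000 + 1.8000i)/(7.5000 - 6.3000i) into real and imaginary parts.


Multiply by conjugate: (-15.7000 + 1.8000i)(7.5000 + 6.3000i) / (7.5^2 + (-6.3)^2)
Numerator real = -15.7*7.5 + 1.8*(-6.3) = -129.09
Numerator imag = 1.8*7.5 - (-15.7)*(-6.3) = -85.41
Denominator = 95.94
Re(z) = -129.09/95.94 = -1.3455
Im(z) = -85.41/95.94 = -0.8902

Re(z) = -1.3455, Im(z) = -0.8902


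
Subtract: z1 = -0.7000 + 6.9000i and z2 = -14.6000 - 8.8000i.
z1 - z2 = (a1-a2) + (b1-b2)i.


Real: -0.7 + 14.6 = 13.9
Imag: 6.9 + 8.8 = 15.7

13.9000 + 15.7000i


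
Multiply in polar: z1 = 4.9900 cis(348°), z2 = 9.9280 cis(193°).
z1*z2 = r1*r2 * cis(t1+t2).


r = 4.9900 * 9.9280 = 49.5407
theta = 348° + 193° = 541° = 181° (mod 360)

49.5407 cis(181°)


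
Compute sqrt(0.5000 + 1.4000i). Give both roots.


|z| = sqrt(0.25+1.96) = 1.4866
sqrt((|z|+a)/2) = sqrt((1.4866+0.5)/2) = sqrt(0.9933) = 0.9966
sqrt((|z|-a)/2) = sqrt((1.4866-0.5)/2) = sqrt(0.4933) = 0.7024

±(0.9966 + 0.7024i) i.e. 0.9966 + 0.7024i and -0.9966 - 0.7024i


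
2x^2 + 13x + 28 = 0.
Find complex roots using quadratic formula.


disc = 13^2 - 4*2*28 = 169 - 224 = -55
sqrt(|disc|) = sqrt(55) = 7.4162
Real part = -13/(2*2) = -3.2500
Imag part = 7.4162/(2*2) = 1.8540

-3.2500 ± 1.8540i


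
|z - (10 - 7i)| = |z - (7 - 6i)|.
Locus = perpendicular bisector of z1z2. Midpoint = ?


Equal distances means the locus is the perpendicular bisector of z1 and z2.
Midpoint = ((10+7)/2, (-7+(-6))/2) = (8.5000, -6.5000)

Perpendicular bisector through (8.5000, -6.5000)


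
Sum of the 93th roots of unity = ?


The sum of all 93th roots of unity is 0.
Geometric series: (1 - w^93)/(1 - w) = (1-1)/(1-w) = 0 since w^93 = 1, w ≠ 1.
Alternatively: coefficient of z^92 in z^93 - 1 is 0.

0


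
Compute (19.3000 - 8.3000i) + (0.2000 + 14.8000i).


Real: 19.3 + 0.2 = 19.5
Imag: -8.3 + 14.8 = 6.5

19.5000 + 6.5000i


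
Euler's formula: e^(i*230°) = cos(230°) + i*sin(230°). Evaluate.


cos(230°) = -0.6428
sin(230°) = -0.7660

e^(i*230°) = -0.6428 - 0.7660i


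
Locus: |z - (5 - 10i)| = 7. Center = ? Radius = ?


|z - z0| = r is a circle with center z0 and radius r.
Center = (5, -10), radius = 7

Circle with center (5, -10) and radius 7


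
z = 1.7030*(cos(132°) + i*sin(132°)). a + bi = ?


a = 1.7030*cos(132°) = 1.7030*(-0.6691) = -1.1395
b = 1.7030*sin(132°) = 1.7030*0.74314 = 1.2656

-1.1395 + 1.2656i


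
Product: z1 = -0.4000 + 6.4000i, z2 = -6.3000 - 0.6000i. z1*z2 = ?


Real = -0.4*(-6.3) - 6.4*(-0.6) = 2.52 - (-3.84) = 6.36
Imag = -0.4*(-0.6) - (6.3)*6.4 = 0.24 - (40.32) = -40.08

6.3600 - 40.0800i


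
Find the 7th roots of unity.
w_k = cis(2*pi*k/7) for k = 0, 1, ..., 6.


The 7th roots of unity are cis(360k/7°) for k=0..6
Angle step = 360/7 = 51.4286°
Primitive root: cis(51.4286°)
Primitive root = 0.6235 + 0.7818i

7 roots at angles: 0°, 51.4286°, 102.8571°, 154.2857°, 205.7143°, 257.1429°, 308.5714°


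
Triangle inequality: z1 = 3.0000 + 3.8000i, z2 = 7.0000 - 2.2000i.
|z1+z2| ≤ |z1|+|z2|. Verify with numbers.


|z1| = sqrt(3^2 + 3.8^2) = sqrt(23.44) = 4.8415
|z2| = sqrt(7^2 + (-2.2)^2) = sqrt(53.84) = 7.3376
z1+z2 = 10.0000 + 1.6000i
|z1+z2| = sqrt(102.56) = 10.1272
|z1|+|z2| = 4.8415 + 7.3376 = 12.1791

|z1+z2| = 10.1272 ≤ |z1|+|z2| = 12.1791 (verified)


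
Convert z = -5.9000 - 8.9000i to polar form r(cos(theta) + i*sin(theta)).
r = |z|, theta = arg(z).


r = sqrt(34.81+79.21) = sqrt(114.02) = 10.6780
theta = atan2(-8.9, -5.9) = -123.5412 degrees

r = 10.6780, theta = -123.5412 degrees


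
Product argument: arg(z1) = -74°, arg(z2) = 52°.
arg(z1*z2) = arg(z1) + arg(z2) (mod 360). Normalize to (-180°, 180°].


arg(z1*z2) = -74° + 52° = -22°
Normalized to (-180°, 180°]: -22°

-22°


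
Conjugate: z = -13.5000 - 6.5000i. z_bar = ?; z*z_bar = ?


z_bar = -13.5000 + 6.5000i
z*z_bar = (-13.5)^2 + (-6.5)^2 = 182.25 + 42.25 = 224.5

z_bar = -13.5000 + 6.5000i, z*z_bar = 224.5


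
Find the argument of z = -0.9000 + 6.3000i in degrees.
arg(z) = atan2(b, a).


Re = -0.9, Im = 6.3
arg = atan2(6.3, -0.9) = 98.1301 degrees

arg(z) = 98.1301 degrees


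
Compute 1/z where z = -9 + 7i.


|z|^2 = 81+49 = 130
1/z = (-9 - 7i)/130

1/z = -0.0692 - 0.0538i


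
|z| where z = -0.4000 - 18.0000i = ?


|z| = sqrt((-0.4)^2 + (-18)^2) = sqrt(0.16 + 324) = sqrt(324.16) = 18.0044

|z| = 18.0044


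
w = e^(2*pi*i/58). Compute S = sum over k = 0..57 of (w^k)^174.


The roots are w_k = w^k with w = e^(2*pi*i/58), and (w^k)^174 = (w^174)^k.
So S = 1 + u + u^2 + ... + u^(57) with u = w^174.
174 = 3*58 + 0, so 174 is a multiple of 58 and u = (w^58)^3 = 1.
Every one of the 58 terms equals 1: S = 58

S = 58


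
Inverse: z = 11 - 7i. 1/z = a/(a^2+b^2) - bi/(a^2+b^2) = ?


|z|^2 = 121+49 = 170
1/z = (11 + 7i)/170

1/z = 0.0647 + 0.0412i


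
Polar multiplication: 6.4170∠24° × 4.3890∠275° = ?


r = 6.4170 * 4.3890 = 28.1642
theta = 24° + 275° = 299° = 299° (mod 360)

28.1642 cis(299°)


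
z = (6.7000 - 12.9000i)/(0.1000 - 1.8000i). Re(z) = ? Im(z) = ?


Multiply by conjugate: (6.7000 - 12.9000i)(0.1000 + 1.8000i) / (0.1^2 + (-1.8)^2)
Numerator real = 6.7*0.1 - (12.9)*(-1.8) = 23.89
Numerator imag = -12.9*0.1 - 6.7*(-1.8) = 10.77
Denominator = 3.25
Re(z) = 23.89/3.25 = 7.3508
Im(z) = 10.77/3.25 = 3.3138

Re(z) = 7.3508, Im(z) = 3.3138


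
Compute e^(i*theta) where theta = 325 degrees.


cos(325°) = 0.8192
sin(325°) = -0.5736

e^(i*325°) = 0.8192 - 0.5736i


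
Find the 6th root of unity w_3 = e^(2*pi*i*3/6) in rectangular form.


Angle = 360*3/6 = 180°
a = cos(180°) = -1.0000
b = sin(180°) = 0

-1.0000 + 0i


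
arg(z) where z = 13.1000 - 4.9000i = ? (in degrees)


Re = 13.1, Im = -4.9
arg = atan2(-4.9, 13.1) = -20.5081 degrees

arg(z) = -20.5081 degrees


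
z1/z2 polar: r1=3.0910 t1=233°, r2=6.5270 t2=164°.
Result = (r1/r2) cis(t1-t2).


r = 3.0910 / 6.5270 = 0.4736
theta = 233° - 164° = 69° = 69° (mod 360)

0.4736 cis(69°)


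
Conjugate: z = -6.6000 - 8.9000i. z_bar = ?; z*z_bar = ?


z_bar = -6.6000 + 8.9000i
z*z_bar = (-6.6)^2 + (-8.9)^2 = 43.56 + 79.21 = 122.77

z_bar = -6.6000 + 8.9000i, z*z_bar = 122.77


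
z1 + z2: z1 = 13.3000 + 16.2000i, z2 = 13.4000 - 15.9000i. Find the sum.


Real: 13.3 + 13.4 = 26.7
Imag: 16.2 - 15.9 = 0.3

26.7000 + 0.3000i


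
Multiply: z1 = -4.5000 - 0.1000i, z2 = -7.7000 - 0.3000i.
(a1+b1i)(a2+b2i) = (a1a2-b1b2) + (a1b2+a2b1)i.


Real = -4.5*(-7.7) - (-0.1)*(-0.3) = 34.65 - 0.03 = 34.62
Imag = -4.5*(-0.3) - (7.7)*(-0.1) = 1.35 + 0.77 = 2.12

34.6200 + 2.1200i


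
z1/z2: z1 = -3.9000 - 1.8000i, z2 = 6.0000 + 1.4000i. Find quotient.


Conjugate of z2 = 6.0000 - 1.4000i
Numerator: (-3.9000 - 1.8000i)(6.0000 - 1.4000i) = -25.9200 - 5.3400i
Denominator: 6^2 + 1.4^2 = 37.96
Result = (-25.9200 - 5.3400i)/37.96

-0.6828 - 0.1407i


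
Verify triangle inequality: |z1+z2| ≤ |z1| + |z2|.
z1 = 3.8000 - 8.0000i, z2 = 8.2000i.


|z1| = sqrt(3.8^2 + (-8)^2) = sqrt(78.44) = 8.8566
|z2| = sqrt(0^2 + 8.2^2) = sqrt(67.24) = 8.2000
z1+z2 = 3.8000 + 0.2000i
|z1+z2| = sqrt(14.48) = 3.8053
|z1|+|z2| = 8.8566 + 8.2000 = 17.0566

|z1+z2| = 3.8053 ≤ |z1|+|z2| = 17.0566 (verified)


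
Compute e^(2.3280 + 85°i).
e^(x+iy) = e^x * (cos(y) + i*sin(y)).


e^2.3280 = 10.2574
cos(85°) = 0.08716
sin(85°) = 0.9962
Real = 10.2574*0.08716 = 0.8940
Imag = 10.2574*0.9962 = 10.2184

0.8940 + 10.2184i


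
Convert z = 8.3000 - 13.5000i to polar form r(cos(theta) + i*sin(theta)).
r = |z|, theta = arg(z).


r = sqrt(68.89+182.25) = sqrt(251.14) = 15.8474
theta = atan2(-13.5, 8.3) = -58.4162 degrees

r = 15.8474, theta = -58.4162 degrees


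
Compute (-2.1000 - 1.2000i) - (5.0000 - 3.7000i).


Real: -2.1 - 5 = -7.1
Imag: -1.2 + 3.7 = 2.5

-7.1000 + 2.5000i


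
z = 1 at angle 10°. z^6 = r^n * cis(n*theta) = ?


r^6 = 1^6 = 1
n*theta = 6*10° = 60° = 60° (mod 360)
a = 1*cos(60°) = 0.5000
b = 1*sin(60°) = 0.8660

1 cis(60°) = 0.5000 + 0.8660i


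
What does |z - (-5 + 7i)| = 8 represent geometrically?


|z - z0| = r is a circle with center z0 and radius r.
Center = (-5, 7), radius = 8

Circle with center (-5, 7) and radius 8


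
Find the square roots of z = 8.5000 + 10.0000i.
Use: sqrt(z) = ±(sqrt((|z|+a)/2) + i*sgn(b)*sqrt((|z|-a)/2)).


|z| = sqrt(72.25+100) = 13.1244
sqrt((|z|+a)/2) = sqrt((13.1244+8.5)/2) = sqrt(10.8122) = 3.2882
sqrt((|z|-a)/2) = sqrt((13.1244-8.5)/2) = sqrt(2.3122) = 1.5206

±(3.2882 + 1.5206i) i.e. 3.2882 + 1.5206i and -3.2882 - 1.5206i


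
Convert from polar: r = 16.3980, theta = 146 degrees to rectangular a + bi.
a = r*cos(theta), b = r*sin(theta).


a = 16.3980*cos(146°) = 16.3980*(-0.82904) = -13.5946
b = 16.3980*sin(146°) = 16.3980*0.55919 = 9.1696

-13.5946 + 9.1696i


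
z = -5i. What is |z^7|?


|z| = sqrt(0+25) = sqrt(25) = 5
|z^7| = |z|^7 = 5^7 = 78125

|z^7| = 78125


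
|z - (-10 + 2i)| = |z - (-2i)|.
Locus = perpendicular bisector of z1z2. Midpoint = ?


Equal distances means the locus is the perpendicular bisector of z1 and z2.
Midpoint = ((-10+0)/2, (2+(-2))/2) = (-5.0000, 0)

Perpendicular bisector through (-5.0000, 0)


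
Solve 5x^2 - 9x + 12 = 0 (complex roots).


disc = (-9)^2 - 4*5*12 = 81 - 240 = -159
sqrt(|disc|) = sqrt(159) = 12.6095
Real part = 9/(2*5) = 0.9000
Imag part = 12.6095/(2*5) = 1.2610

0.9000 ± 1.2610i


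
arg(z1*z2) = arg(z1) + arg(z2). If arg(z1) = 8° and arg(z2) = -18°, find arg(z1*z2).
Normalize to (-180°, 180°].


arg(z1*z2) = 8° - 18° = -10°
Normalized to (-180°, 180°]: -10°

-10°


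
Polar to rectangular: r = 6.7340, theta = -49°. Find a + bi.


a = 6.7340*cos(-49°) = 6.7340*0.65606 = 4.4179
b = 6.7340*sin(-49°) = 6.7340*(-0.75471) = -5.0822

4.4179 - 5.0822i


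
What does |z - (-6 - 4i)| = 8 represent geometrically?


|z - z0| = r is a circle with center z0 and radius r.
Center = (-6, -4), radius = 8

Circle with center (-6, -4) and radius 8


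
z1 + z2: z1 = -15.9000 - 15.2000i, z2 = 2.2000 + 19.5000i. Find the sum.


Real: -15.9 + 2.2 = -13.7
Imag: -15.2 + 19.5 = 4.3

-13.7000 + 4.3000i


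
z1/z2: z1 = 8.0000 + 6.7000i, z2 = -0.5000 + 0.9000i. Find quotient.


Conjugate of z2 = -0.5000 - 0.9000i
Numerator: (8.0000 + 6.7000i)(-0.5000 - 0.9000i) = 2.0300 - 10.5500i
Denominator: (-0.5)^2 + 0.9^2 = 1.06
Result = (2.0300 - 10.5500i)/1.06

1.9151 - 9.9528i


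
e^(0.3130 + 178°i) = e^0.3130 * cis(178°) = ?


e^0.3130 = 1.3675
cos(178°) = -0.9994
sin(178°) = 0.0349
Real = 1.3675*(-0.9994) = -1.3667
Imag = 1.3675*0.0349 = 0.0477

-1.3667 + 0.0477i


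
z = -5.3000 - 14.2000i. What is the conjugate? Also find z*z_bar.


z_bar = -5.3000 + 14.2000i
z*z_bar = (-5.3)^2 + (-14.2)^2 = 28.09 + 201.64 = 229.73

z_bar = -5.3000 + 14.2000i, z*z_bar = 229.73


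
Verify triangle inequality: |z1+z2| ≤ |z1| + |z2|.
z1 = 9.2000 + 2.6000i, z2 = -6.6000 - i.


|z1| = sqrt(9.2^2 + 2.6^2) = sqrt(91.4) = 9.5603
|z2| = sqrt((-6.6)^2 + (-1)^2) = sqrt(44.56) = 6.6753
z1+z2 = 2.6000 + 1.6000i
|z1+z2| = sqrt(9.32) = 3.0529
|z1|+|z2| = 9.5603 + 6.6753 = 16.2356

|z1+z2| = 3.0529 ≤ |z1|+|z2| = 16.2356 (verified)


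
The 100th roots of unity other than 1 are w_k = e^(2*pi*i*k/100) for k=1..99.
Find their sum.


With w = e^(2*pi*i/100), all 100 of the 100th roots of unity w^0 = 1, w, ..., w^(99) sum to 0: 1 + w + ... + w^(99) = (1 - w^100)/(1 - w) = 0 since w^100 = 1, w ≠ 1.
Removing the root 1: w + w^2 + ... + w^(99) = 0 - 1 = -1

Sum = -1


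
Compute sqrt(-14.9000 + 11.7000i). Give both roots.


|z| = sqrt(222.01+136.89) = 18.9447
sqrt((|z|+a)/2) = sqrt((18.9447+(-14.9))/2) = sqrt(2.0223) = 1.4221
sqrt((|z|-a)/2) = sqrt((18.9447-(-14.9))/2) = sqrt(16.9223) = 4.1137

±(1.4221 + 4.1137i) i.e. 1.4221 + 4.1137i and -1.4221 - 4.1137i


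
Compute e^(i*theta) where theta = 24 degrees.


cos(24°) = 0.9135
sin(24°) = 0.4067

e^(i*24°) = 0.9135 + 0.4067i


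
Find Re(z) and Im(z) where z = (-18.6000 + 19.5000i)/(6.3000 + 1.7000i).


Multiply by conjugate: (-18.6000 + 19.5000i)(6.3000 - 1.7000i) / (6.3^2 + 1.7^2)
Numerator real = -18.6*6.3 + 19.5*1.7 = -84.03
Numerator imag = 19.5*6.3 - (-18.6)*1.7 = 154.47
Denominator = 42.58
Re(z) = -84.03/42.58 = -1.9735
Im(z) = 154.47/42.58 = 3.6278

Re(z) = -1.9735, Im(z) = 3.6278


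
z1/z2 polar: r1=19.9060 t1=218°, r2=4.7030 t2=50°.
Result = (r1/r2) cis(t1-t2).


r = 19.9060 / 4.7030 = 4.2326
theta = 218° - 50° = 168° = 168° (mod 360)

4.2326 cis(168°)


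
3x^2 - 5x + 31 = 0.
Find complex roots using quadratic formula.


disc = (-5)^2 - 4*3*31 = 25 - 372 = -347
sqrt(|disc|) = sqrt(347) = 18.6279
Real part = 5/(2*3) = 0.8333
Imag part = 18.6279/(2*3) = 3.1047

0.8333 ± 3.1047i


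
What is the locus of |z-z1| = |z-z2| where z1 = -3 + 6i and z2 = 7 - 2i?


Equal distances means the locus is the perpendicular bisector of z1 and z2.
Midpoint = ((-3+7)/2, (6+(-2))/2) = (2.0000, 2.0000)

Perpendicular bisector through (2.0000, 2.0000)


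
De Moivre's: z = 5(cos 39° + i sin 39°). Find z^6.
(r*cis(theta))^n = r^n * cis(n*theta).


r^6 = 5^6 = 15625
n*theta = 6*39° = 234° = 234° (mod 360)
a = 15625*cos(234°) = -9184.1446
b = 15625*sin(234°) = -12640.8905

15625 cis(234°) = -9184.1446 - 12640.8905i


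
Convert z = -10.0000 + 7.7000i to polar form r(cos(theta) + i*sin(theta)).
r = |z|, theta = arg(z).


r = sqrt(100+59.29) = sqrt(159.29) = 12.6210
theta = atan2(7.7, -10) = 142.4037 degrees

r = 12.6210, theta = 142.4037 degrees


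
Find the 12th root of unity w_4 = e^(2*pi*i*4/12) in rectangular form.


Angle = 360*4/12 = 120°
a = cos(120°) = -0.5000
b = sin(120°) = 0.8660

-0.5000 + 0.8660i


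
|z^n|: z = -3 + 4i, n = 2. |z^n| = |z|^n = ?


|z| = sqrt(9+16) = sqrt(25) = 5
|z^2| = |z|^2 = 5^2 = 25

|z^2| = 25


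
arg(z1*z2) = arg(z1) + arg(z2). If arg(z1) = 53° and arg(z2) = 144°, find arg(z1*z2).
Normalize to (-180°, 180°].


arg(z1*z2) = 53° + 144° = 197°
Normalized to (-180°, 180°]: -163°

-163°


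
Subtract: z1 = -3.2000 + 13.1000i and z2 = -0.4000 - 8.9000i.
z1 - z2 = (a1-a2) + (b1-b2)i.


Real: -3.2 + 0.4 = -2.8
Imag: 13.1 + 8.9 = 22

-2.8000 + 22.0000i


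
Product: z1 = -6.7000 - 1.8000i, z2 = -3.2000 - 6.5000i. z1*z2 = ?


Real = -6.7*(-3.2) - (-1.8)*(-6.5) = 21.44 - 11.7 = 9.74
Imag = -6.7*(-6.5) - (3.2)*(-1.8) = 43.55 + 5.76 = 49.31

9.7400 + 49.3100i


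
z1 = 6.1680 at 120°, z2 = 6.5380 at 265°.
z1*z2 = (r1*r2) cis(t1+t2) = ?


r = 6.1680 * 6.5380 = 40.3264
theta = 120° + 265° = 385° = 25° (mod 360)

40.3264 cis(25°)


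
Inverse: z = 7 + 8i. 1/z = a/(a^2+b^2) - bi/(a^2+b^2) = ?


|z|^2 = 49+64 = 113
1/z = (7 - 8i)/113

1/z = 0.0619 - 0.0708i


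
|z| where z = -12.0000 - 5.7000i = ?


|z| = sqrt((-12)^2 + (-5.7)^2) = sqrt(144 + 32.49) = sqrt(176.49) = 13.2850

|z| = 13.2850


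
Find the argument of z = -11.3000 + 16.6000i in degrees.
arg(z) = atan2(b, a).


Re = -11.3, Im = 16.6
arg = atan2(16.6, -11.3) = 124.2440 degrees

arg(z) = 124.2440 degrees


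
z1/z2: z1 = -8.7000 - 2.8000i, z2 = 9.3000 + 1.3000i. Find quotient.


Conjugate of z2 = 9.3000 - 1.3000i
Numerator: (-8.7000 - 2.8000i)(9.3000 - 1.3000i) = -84.5500 - 14.7300i
Denominator: 9.3^2 + 1.3^2 = 88.18
Result = (-84.5500 - 14.7300i)/88.18

-0.9588 - 0.1670i


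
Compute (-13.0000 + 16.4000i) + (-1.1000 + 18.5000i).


Real: -13 - 1.1 = -14.1
Imag: 16.4 + 18.5 = 34.9

-14.1000 + 34.9000i


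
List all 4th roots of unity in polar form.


The 4th roots of unity are cis(360k/4°) for k=0..3
Angle step = 360/4 = 90°
Primitive root: cis(90°)
Primitive root = 0 + 1.0000i

4 roots at angles: 0°, 90°, 180°, 270°


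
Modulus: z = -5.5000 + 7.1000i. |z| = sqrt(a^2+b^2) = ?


|z| = sqrt((-5.5)^2 + 7.1^2) = sqrt(30.25 + 50.41) = sqrt(80.66) = 8.9811

|z| = 8.9811


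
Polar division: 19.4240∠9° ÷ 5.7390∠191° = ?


r = 19.4240 / 5.7390 = 3.3846
theta = 9° - 191° = -182° = 178° (mod 360)

3.3846 cis(178°)


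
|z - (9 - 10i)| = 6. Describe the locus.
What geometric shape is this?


|z - z0| = r is a circle with center z0 and radius r.
Center = (9, -10), radius = 6

Circle with center (9, -10) and radius 6


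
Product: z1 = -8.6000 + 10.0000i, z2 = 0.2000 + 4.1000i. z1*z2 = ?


Real = -8.6*0.2 - 10*4.1 = -1.72 - 41 = -42.72
Imag = -8.6*4.1 + 0.2*10 = -35.26 + 2 = -33.26

-42.7200 - 33.2600i


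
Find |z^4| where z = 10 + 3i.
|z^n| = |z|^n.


|z| = sqrt(100+9) = sqrt(109) = 10.4403
|z^4| = |z|^4 = (sqrt(109))^4 = 109^2 = 11881

|z^4| = 11881


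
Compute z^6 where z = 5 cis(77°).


r^6 = 5^6 = 15625
n*theta = 6*77° = 462° = 102° (mod 360)
a = 15625*cos(102°) = -3248.6202
b = 15625*sin(102°) = 15283.5563

15625 cis(102°) = -3248.6202 + 15283.5563i


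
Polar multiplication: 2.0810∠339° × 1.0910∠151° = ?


r = 2.0810 * 1.0910 = 2.2704
theta = 339° + 151° = 490° = 130° (mod 360)

2.2704 cis(130°)


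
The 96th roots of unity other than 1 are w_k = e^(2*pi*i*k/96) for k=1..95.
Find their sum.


With w = e^(2*pi*i/96), all 96 of the 96th roots of unity w^0 = 1, w, ..., w^(95) sum to 0: 1 + w + ... + w^(95) = (1 - w^96)/(1 - w) = 0 since w^96 = 1, w ≠ 1.
Removing the root 1: w + w^2 + ... + w^(95) = 0 - 1 = -1

Sum = -1


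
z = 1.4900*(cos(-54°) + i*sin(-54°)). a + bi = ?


a = 1.4900*cos(-54°) = 1.4900*0.5878 = 0.8758
b = 1.4900*sin(-54°) = 1.4900*(-0.809) = -1.2054

0.8758 - 1.2054i


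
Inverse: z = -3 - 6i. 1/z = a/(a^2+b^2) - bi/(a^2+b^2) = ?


|z|^2 = 9+36 = 45
1/z = (-3 + 6i)/45

1/z = -0.0667 + 0.1333i


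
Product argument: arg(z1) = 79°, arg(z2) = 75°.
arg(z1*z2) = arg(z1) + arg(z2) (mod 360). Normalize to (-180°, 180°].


arg(z1*z2) = 79° + 75° = 154°
Normalized to (-180°, 180°]: 154°

154°


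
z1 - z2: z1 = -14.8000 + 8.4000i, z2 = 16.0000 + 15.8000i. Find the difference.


Real: -14.8 - 16 = -30.8
Imag: 8.4 - 15.8 = -7.4

-30.8000 - 7.4000i


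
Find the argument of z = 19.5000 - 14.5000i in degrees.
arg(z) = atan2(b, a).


Re = 19.5, Im = -14.5
arg = atan2(-14.5, 19.5) = -36.6341 degrees

arg(z) = -36.6341 degrees


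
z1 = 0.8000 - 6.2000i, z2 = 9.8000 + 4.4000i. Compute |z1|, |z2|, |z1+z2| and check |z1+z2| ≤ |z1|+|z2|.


|z1| = sqrt(0.8^2 + (-6.2)^2) = sqrt(39.08) = 6.2514
|z2| = sqrt(9.8^2 + 4.4^2) = sqrt(115.4) = 10.7424
z1+z2 = 10.6000 - 1.8000i
|z1+z2| = sqrt(115.6) = 10.7517
|z1|+|z2| = 6.2514 + 10.7424 = 16.9938

|z1+z2| = 10.7517 ≤ |z1|+|z2| = 16.9938 (verified)


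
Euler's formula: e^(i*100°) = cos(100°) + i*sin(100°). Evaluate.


cos(100°) = -0.1736
sin(100°) = 0.9848

e^(i*100°) = -0.1736 + 0.9848i


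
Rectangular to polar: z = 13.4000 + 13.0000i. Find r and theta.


r = sqrt(179.56+169) = sqrt(348.56) = 18.6698
theta = atan2(13, 13.4) = 44.1319 degrees

r = 18.6698, theta = 44.1319 degrees


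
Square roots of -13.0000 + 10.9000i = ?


|z| = sqrt(169+118.81) = 16.9650
sqrt((|z|+a)/2) = sqrt((16.9650+(-13))/2) = sqrt(1.9825) = 1.4080
sqrt((|z|-a)/2) = sqrt((16.9650-(-13))/2) = sqrt(14.9825) = 3.8707

±(1.4080 + 3.8707i) i.e. 1.4080 + 3.8707i and -1.4080 - 3.8707i


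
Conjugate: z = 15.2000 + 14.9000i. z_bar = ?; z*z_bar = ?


z_bar = 15.2000 - 14.9000i
z*z_bar = 15.2^2 + 14.9^2 = 231.04 + 222.01 = 453.05

z_bar = 15.2000 - 14.9000i, z*z_bar = 453.05


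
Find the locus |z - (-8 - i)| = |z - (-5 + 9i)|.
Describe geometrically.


Equal distances means the locus is the perpendicular bisector of z1 and z2.
Midpoint = ((-8+(-5))/2, (-1+9)/2) = (-6.5000, 4.0000)

Perpendicular bisector through (-6.5000, 4.0000)


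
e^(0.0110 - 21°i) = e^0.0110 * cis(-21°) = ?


e^0.0110 = 1.0111
cos(-21°) = 0.93358
sin(-21°) = -0.35837
Real = 1.0111*0.93358 = 0.9439
Imag = 1.0111*(-0.35837) = -0.3623

0.9439 - 0.3623i


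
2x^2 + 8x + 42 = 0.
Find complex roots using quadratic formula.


disc = 8^2 - 4*2*42 = 64 - 336 = -272
sqrt(|disc|) = sqrt(272) = 16.4924
Real part = -8/(2*2) = -2.0000
Imag part = 16.4924/(2*2) = 4.1231

-2.0000 ± 4.1231i


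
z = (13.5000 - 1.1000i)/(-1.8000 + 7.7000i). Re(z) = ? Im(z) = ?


Multiply by conjugate: (13.5000 - 1.1000i)(-1.8000 - 7.7000i) / ((-1.8)^2 + 7.7^2)
Numerator real = 13.5*(-1.8) - (1.1)*7.7 = -32.77
Numerator imag = -1.1*(-1.8) - 13.5*7.7 = -101.97
Denominator = 62.53
Re(z) = -32.77/62.53 = -0.5241
Im(z) = -101.97/62.53 = -1.6307

Re(z) = -0.5241, Im(z) = -1.6307


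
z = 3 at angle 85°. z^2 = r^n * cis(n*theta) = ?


r^2 = 3^2 = 9
n*theta = 2*85° = 170° = 170° (mod 360)
a = 9*cos(170°) = -8.8633
b = 9*sin(170°) = 1.5628

9 cis(170°) = -8.8633 + 1.5628i


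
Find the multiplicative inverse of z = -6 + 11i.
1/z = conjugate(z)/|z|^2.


|z|^2 = 36+121 = 157
1/z = (-6 - 11i)/157

1/z = -0.0382 - 0.0701i


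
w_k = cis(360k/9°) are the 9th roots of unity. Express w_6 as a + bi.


Angle = 360*6/9 = 240°
a = cos(240°) = -0.5000
b = sin(240°) = -0.8660

-0.5000 - 0.8660i


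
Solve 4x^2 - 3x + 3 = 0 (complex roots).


disc = (-3)^2 - 4*4*3 = 9 - 48 = -39
sqrt(|disc|) = sqrt(39) = 6.2450
Real part = 3/(2*4) = 0.3750
Imag part = 6.2450/(2*4) = 0.7806

0.3750 ± 0.7806i


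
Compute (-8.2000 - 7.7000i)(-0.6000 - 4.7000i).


Real = -8.2*(-0.6) - (-7.7)*(-4.7) = 4.92 - 36.19 = -31.27
Imag = -8.2*(-4.7) - (0.6)*(-7.7) = 38.54 + 4.62 = 43.16

-31.2700 + 43.1600i


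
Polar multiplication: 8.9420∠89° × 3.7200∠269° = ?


r = 8.9420 * 3.7200 = 33.2642
theta = 89° + 269° = 358° = 358° (mod 360)

33.2642 cis(358°)


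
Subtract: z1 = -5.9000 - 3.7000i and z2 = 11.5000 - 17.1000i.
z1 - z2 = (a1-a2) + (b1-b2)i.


Real: -5.9 - 11.5 = -17.4
Imag: -3.7 + 17.1 = 13.4

-17.4000 + 13.4000i


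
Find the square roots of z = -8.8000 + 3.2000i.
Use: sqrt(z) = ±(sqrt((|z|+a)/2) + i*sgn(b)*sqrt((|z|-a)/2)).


|z| = sqrt(77.44+10.24) = 9.3638
sqrt((|z|+a)/2) = sqrt((9.3638+(-8.8))/2) = sqrt(0.2819) = 0.5309
sqrt((|z|-a)/2) = sqrt((9.3638-(-8.8))/2) = sqrt(9.0819) = 3.0136

±(0.5309 + 3.0136i) i.e. 0.5309 + 3.0136i and -0.5309 - 3.0136i


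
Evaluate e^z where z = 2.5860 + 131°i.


e^2.5860 = 13.2766
cos(131°) = -0.65606
sin(131°) = 0.7547
Real = 13.2766*(-0.65606) = -8.7102
Imag = 13.2766*0.7547 = 10.0199

-8.7102 + 10.0199i


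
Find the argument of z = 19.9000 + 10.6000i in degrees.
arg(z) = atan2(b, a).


Re = 19.9, Im = 10.6
arg = atan2(10.6, 19.9) = 28.0426 degrees

arg(z) = 28.0426 degrees


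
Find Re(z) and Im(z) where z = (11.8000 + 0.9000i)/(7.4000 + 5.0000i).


Multiply by conjugate: (11.8000 + 0.9000i)(7.4000 - 5.0000i) / (7.4^2 + 5^2)
Numerator real = 11.8*7.4 + 0.9*5 = 91.82
Numerator imag = 0.9*7.4 - 11.8*5 = -52.34
Denominator = 79.76
Re(z) = 91.82/79.76 = 1.1512
Im(z) = -52.34/79.76 = -0.6562

Re(z) = 1.1512, Im(z) = -0.6562


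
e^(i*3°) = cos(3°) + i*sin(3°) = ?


cos(3°) = 0.9986
sin(3°) = 0.0523

e^(i*3°) = 0.9986 + 0.0523i


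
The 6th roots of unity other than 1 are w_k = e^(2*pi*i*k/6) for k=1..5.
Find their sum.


With w = e^(2*pi*i/6), all 6 of the 6th roots of unity w^0 = 1, w, ..., w^(5) sum to 0: 1 + w + ... + w^(5) = (1 - w^6)/(1 - w) = 0 since w^6 = 1, w ≠ 1.
Removing the root 1: w + w^2 + ... + w^(5) = 0 - 1 = -1

Sum = -1


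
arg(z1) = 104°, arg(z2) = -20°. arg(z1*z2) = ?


arg(z1*z2) = 104° - 20° = 84°
Normalized to (-180°, 180°]: 84°

84°


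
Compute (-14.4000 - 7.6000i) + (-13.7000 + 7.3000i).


Real: -14.4 - 13.7 = -28.1
Imag: -7.6 + 7.3 = -0.3

-28.1000 - 0.3000i


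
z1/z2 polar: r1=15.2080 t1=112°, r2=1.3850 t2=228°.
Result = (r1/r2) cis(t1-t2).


r = 15.2080 / 1.3850 = 10.9805
theta = 112° - 228° = -116° = 244° (mod 360)

10.9805 cis(244°)


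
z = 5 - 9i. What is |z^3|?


|z| = sqrt(25+81) = sqrt(106) = 10.2956
|z^3| = |z|^3 = (sqrt(106))^3 = 106*sqrt(106)

|z^3| = 106*sqrt(106) ≈ 1091.3368


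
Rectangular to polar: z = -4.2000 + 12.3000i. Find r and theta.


r = sqrt(17.64+151.29) = sqrt(168.93) = 12.9973
theta = atan2(12.3, -4.2) = 108.8532 degrees

r = 12.9973, theta = 108.8532 degrees


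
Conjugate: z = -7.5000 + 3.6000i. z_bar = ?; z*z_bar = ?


z_bar = -7.5000 - 3.6000i
z*z_bar = (-7.5)^2 + 3.6^2 = 56.25 + 12.96 = 69.21

z_bar = -7.5000 - 3.6000i, z*z_bar = 69.21


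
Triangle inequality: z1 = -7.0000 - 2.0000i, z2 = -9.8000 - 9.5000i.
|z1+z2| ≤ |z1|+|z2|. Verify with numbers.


|z1| = sqrt((-7)^2 + (-2)^2) = sqrt(53) = 7.2801
|z2| = sqrt((-9.8)^2 + (-9.5)^2) = sqrt(186.29) = 13.6488
z1+z2 = -16.8000 - 11.5000i
|z1+z2| = sqrt(414.49) = 20.3590
|z1|+|z2| = 7.2801 + 13.6488 = 20.9289

|z1+z2| = 20.3590 ≤ |z1|+|z2| = 20.9289 (verified)


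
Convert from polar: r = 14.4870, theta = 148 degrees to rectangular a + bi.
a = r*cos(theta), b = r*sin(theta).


a = 14.4870*cos(148°) = 14.4870*(-0.84805) = -12.2857
b = 14.4870*sin(148°) = 14.4870*0.529919 = 7.6769

-12.2857 + 7.6769i


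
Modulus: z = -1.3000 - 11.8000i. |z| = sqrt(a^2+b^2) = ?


|z| = sqrt((-1.3)^2 + (-11.8)^2) = sqrt(1.69 + 139.24) = sqrt(140.93) = 11.8714

|z| = 11.8714


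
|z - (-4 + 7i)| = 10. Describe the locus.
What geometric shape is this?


|z - z0| = r is a circle with center z0 and radius r.
Center = (-4, 7), radius = 10

Circle with center (-4, 7) and radius 10


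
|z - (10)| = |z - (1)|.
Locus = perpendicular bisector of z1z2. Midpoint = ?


Equal distances means the locus is the perpendicular bisector of z1 and z2.
Midpoint = ((10+1)/2, (0+0)/2) = (5.5000, 0)

Perpendicular bisector through (5.5000, 0)


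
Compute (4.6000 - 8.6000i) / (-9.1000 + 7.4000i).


Conjugate of z2 = -9.1000 - 7.4000i
Numerator: (4.6000 - 8.6000i)(-9.1000 - 7.4000i) = -105.5000 + 44.2200i
Denominator: (-9.1)^2 + 7.4^2 = 137.57
Result = (-105.5000 + 44.2200i)/137.57

-0.7669 + 0.3214i


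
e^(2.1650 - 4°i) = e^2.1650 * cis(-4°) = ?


e^2.1650 = 8.7146
cos(-4°) = 0.997564
sin(-4°) = -0.06976
Real = 8.7146*0.997564 = 8.6934
Imag = 8.7146*(-0.06976) = -0.6079

8.6934 - 0.6079i


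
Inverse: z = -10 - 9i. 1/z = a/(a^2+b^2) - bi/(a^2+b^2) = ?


|z|^2 = 100+81 = 181
1/z = (-10 + 9i)/181

1/z = -0.0552 + 0.0497i


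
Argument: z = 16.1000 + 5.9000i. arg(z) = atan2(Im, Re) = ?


Re = 16.1, Im = 5.9
arg = atan2(5.9, 16.1) = 20.1258 degrees

arg(z) = 20.1258 degrees


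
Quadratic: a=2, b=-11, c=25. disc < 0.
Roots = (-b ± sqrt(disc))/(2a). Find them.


disc = (-11)^2 - 4*2*25 = 121 - 200 = -79
sqrt(|disc|) = sqrt(79) = 8.8882
Real part = 11/(2*2) = 2.7500
Imag part = 8.8882/(2*2) = 2.2220

2.7500 ± 2.2220i


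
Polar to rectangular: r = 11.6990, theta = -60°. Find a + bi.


a = 11.6990*cos(-60°) = 11.6990*0.5 = 5.8495
b = 11.6990*sin(-60°) = 11.6990*(-0.866025) = -10.1316

5.8495 - 10.1316i


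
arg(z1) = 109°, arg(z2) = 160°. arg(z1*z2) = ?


arg(z1*z2) = 109° + 160° = 269°
Normalized to (-180°, 180°]: -91°

-91°


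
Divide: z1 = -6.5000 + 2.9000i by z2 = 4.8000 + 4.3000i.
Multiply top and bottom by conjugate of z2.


Conjugate of z2 = 4.8000 - 4.3000i
Numerator: (-6.5000 + 2.9000i)(4.8000 - 4.3000i) = -18.7300 + 41.8700i
Denominator: 4.8^2 + 4.3^2 = 41.53
Result = (-18.7300 + 41.8700i)/41.53

-0.4510 + 1.0082i


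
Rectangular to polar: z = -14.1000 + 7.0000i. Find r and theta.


r = sqrt(198.81+49) = sqrt(247.81) = 15.7420
theta = atan2(7, -14.1) = 153.5977 degrees

r = 15.7420, theta = 153.5977 degrees


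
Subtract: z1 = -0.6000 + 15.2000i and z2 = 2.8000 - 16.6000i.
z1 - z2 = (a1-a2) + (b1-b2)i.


Real: -0.6 - 2.8 = -3.4
Imag: 15.2 + 16.6 = 31.8

-3.4000 + 31.8000i


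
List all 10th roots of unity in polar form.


The 10th roots of unity are cis(360k/10°) for k=0..9
Angle step = 360/10 = 36°
Primitive root: cis(36°)
Primitive root = 0.8090 + 0.5878i

10 roots at angles: 0°, 36°, 72°, 108°, 144°, 180°, 216°, 252°, 288°, 324°


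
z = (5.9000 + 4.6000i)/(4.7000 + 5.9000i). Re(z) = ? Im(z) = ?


Multiply by conjugate: (5.9000 + 4.6000i)(4.7000 - 5.9000i) / (4.7^2 + 5.9^2)
Numerator real = 5.9*4.7 + 4.6*5.9 = 54.87
Numerator imag = 4.6*4.7 - 5.9*5.9 = -13.19
Denominator = 56.9
Re(z) = 54.87/56.9 = 0.9643
Im(z) = -13.19/56.9 = -0.2318

Re(z) = 0.9643, Im(z) = -0.2318


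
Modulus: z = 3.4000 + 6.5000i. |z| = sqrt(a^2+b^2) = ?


|z| = sqrt(3.4^2 + 6.5^2) = sqrt(11.56 + 42.25) = sqrt(53.81) = 7.3355

|z| = 7.3355


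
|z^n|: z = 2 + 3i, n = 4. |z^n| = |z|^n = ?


|z| = sqrt(4+9) = sqrt(13) = 3.6056
|z^4| = |z|^4 = (sqrt(13))^4 = 13^2 = 169

|z^4| = 169


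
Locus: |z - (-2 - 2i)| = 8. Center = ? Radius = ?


|z - z0| = r is a circle with center z0 and radius r.
Center = (-2, -2), radius = 8

Circle with center (-2, -2) and radius 8


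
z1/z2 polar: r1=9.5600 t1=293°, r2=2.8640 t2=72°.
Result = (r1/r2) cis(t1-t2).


r = 9.5600 / 2.8640 = 3.3380
theta = 293° - 72° = 221° = 221° (mod 360)

3.3380 cis(221°)


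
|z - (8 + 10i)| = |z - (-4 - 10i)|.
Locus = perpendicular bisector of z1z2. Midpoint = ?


Equal distances means the locus is the perpendicular bisector of z1 and z2.
Midpoint = ((8+(-4))/2, (10+(-10))/2) = (2.0000, 0)

Perpendicular bisector through (2.0000, 0)


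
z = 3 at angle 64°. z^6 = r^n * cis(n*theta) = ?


r^6 = 3^6 = 729
n*theta = 6*64° = 384° = 24° (mod 360)
a = 729*cos(24°) = 665.9746
b = 729*sin(24°) = 296.5110

729 cis(24°) = 665.9746 + 296.5110i


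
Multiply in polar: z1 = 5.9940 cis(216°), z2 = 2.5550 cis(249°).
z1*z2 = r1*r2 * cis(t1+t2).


r = 5.9940 * 2.5550 = 15.3147
theta = 216° + 249° = 465° = 105° (mod 360)

15.3147 cis(105°)


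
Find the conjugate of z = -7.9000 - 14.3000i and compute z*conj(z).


z_bar = -7.9000 + 14.3000i
z*z_bar = (-7.9)^2 + (-14.3)^2 = 62.41 + 204.49 = 266.9

z_bar = -7.9000 + 14.3000i, z*z_bar = 266.9


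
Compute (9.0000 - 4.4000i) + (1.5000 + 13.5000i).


Real: 9 + 1.5 = 10.5
Imag: -4.4 + 13.5 = 9.1

10.5000 + 9.1000i


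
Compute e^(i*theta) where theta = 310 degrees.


cos(310°) = 0.6428
sin(310°) = -0.7660

e^(i*310°) = 0.6428 - 0.7660i


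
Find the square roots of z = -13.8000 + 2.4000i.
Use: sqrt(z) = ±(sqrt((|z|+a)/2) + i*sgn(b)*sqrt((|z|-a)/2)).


|z| = sqrt(190.44+5.76) = 14.0071
sqrt((|z|+a)/2) = sqrt((14.0071+(-13.8))/2) = sqrt(0.1036) = 0.3218
sqrt((|z|-a)/2) = sqrt((14.0071-(-13.8))/2) = sqrt(13.9036) = 3.7287

±(0.3218 + 3.7287i) i.e. 0.3218 + 3.7287i and -0.3218 - 3.7287i


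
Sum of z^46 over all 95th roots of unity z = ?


The roots are w_k = w^k with w = e^(2*pi*i/95), and (w^k)^46 = (w^46)^k.
So S = 1 + u + u^2 + ... + u^(94) with u = w^46.
46 = 0*95 + 46, so 46 is not a multiple of 95: u = w^46 ≠ 1 (w is a primitive 95th root), while u^95 = (w^95)^46 = 1.
Geometric series: S = (1 - u^95)/(1 - u) = (1 - 1)/(1 - u) = 0

S = 0


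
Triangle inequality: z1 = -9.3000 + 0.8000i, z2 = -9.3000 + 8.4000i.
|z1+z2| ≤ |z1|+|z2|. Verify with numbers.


|z1| = sqrt((-9.3)^2 + 0.8^2) = sqrt(87.13) = 9.3343
|z2| = sqrt((-9.3)^2 + 8.4^2) = sqrt(157.05) = 12.5320
z1+z2 = -18.6000 + 9.2000i
|z1+z2| = sqrt(430.6) = 20.7509
|z1|+|z2| = 9.3343 + 12.5320 = 21.8663

|z1+z2| = 20.7509 ≤ |z1|+|z2| = 21.8663 (verified)


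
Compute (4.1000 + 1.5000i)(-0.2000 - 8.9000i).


Real = 4.1*(-0.2) - 1.5*(-8.9) = -0.82 - (-13.35) = 12.53
Imag = 4.1*(-8.9) - (0.2)*1.5 = -36.49 - (0.3) = -36.79

12.5300 - 36.7900i


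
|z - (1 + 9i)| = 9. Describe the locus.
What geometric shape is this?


|z - z0| = r is a circle with center z0 and radius r.
Center = (1, 9), radius = 9

Circle with center (1, 9) and radius 9


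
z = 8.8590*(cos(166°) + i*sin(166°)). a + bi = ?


a = 8.8590*cos(166°) = 8.8590*(-0.9702957) = -8.5958
b = 8.8590*sin(166°) = 8.8590*0.24192 = 2.1432

-8.5958 + 2.1432i


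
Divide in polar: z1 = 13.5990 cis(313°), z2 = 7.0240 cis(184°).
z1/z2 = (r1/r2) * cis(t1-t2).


r = 13.5990 / 7.0240 = 1.9361
theta = 313° - 184° = 129° = 129° (mod 360)

1.9361 cis(129°)


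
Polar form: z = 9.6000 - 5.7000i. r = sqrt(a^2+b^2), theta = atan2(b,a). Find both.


r = sqrt(92.16+32.49) = sqrt(124.65) = 11.1647
theta = atan2(-5.7, 9.6) = -30.6997 degrees

r = 11.1647, theta = -30.6997 degrees


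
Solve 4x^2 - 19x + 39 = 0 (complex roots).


disc = (-19)^2 - 4*4*39 = 361 - 624 = -263
sqrt(|disc|) = sqrt(263) = 16.2173
Real part = 19/(2*4) = 2.3750
Imag part = 16.2173/(2*4) = 2.0272

2.3750 ± 2.0272i
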